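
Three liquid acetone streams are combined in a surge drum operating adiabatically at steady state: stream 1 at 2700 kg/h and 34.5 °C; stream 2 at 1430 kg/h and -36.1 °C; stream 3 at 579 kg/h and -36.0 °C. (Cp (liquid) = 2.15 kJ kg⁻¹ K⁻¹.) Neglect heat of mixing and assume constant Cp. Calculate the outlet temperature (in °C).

No heat crosses the boundary, so H_out = H_in.
T_out = Σ ṁᵢCp,ᵢTᵢ / Σ ṁᵢCp,ᵢ
      = 44468 / 10124 = 4.3922 °C

T_out = 4.39 °C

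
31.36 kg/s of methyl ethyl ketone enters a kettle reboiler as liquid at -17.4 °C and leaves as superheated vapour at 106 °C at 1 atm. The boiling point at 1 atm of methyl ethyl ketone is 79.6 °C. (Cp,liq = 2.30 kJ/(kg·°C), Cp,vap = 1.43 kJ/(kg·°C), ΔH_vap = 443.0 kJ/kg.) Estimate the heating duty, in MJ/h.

Q = 79500 MJ/h

liquid -17.4→79.6 °C: 223.1 kJ/kg
vaporisation at 79.6 °C: 443 kJ/kg
vapour 79.6→106 °C: 37.752 kJ/kg
Δh = 223.1 + 443 + 37.752 = 703.85 kJ/kg
Q = ṁ·Δh = 31.36 kg/s × 703.85 kJ/kg = 22073 kJ/s
|Q| = 22073 kW = 79462 MJ/h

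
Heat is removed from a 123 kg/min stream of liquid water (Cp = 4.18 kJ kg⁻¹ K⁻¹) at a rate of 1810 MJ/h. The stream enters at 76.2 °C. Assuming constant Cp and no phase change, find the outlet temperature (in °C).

Q = 1810 MJ/h = 30167 kJ/min
ΔT = Q/(ṁ·Cp) = 30167/(123×4.18) = 58.674 K
T_out = 76.2 − 58.674 = 17.526 °C

T_out = 17.5 °C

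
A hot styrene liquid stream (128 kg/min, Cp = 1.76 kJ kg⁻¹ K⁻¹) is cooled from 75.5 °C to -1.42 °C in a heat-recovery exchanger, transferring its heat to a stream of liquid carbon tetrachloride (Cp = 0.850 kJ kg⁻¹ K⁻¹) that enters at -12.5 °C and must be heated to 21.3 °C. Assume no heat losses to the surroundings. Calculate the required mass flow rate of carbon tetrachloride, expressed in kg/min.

Heat released by hot stream: Q = 128 × 1.76 × (75.5 − -1.42) = 17329 kJ/min
Energy balance on cold side (adiabatic exchanger): Q = ṁ_c·Cp_c·(T_c,out − T_c,in)
ṁ_c = 17329 / [0.850 × (21.3 − -12.5)] = 603.15 kg/min

ṁ_c = 603 kg/min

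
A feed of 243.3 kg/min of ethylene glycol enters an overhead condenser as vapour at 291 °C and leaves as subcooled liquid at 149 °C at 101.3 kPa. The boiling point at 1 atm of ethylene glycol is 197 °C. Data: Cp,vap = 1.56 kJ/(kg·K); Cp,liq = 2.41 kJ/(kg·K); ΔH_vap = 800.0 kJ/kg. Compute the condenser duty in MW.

Q_c = 4.31 MW

vapour 291→197 °C: -146.64 kJ/kg
condensation at 197 °C: -800 kJ/kg
liquid 197→149 °C: -115.68 kJ/kg
Δh = -146.64 + -800 + -115.68 = -1062.3 kJ/kg
Q = ṁ·Δh = 243.3 kg/min × -1062.3 kJ/kg = -258460 kJ/min
|Q| = 4307.7 kW = 4.3077 MW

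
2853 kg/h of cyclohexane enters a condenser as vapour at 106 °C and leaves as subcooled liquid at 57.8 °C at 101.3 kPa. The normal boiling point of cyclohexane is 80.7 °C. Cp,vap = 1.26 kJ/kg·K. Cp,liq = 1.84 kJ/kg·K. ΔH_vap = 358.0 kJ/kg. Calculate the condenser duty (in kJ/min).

Q_c = 20500 kJ/min

vapour 106→80.7 °C: -31.878 kJ/kg
condensation at 80.7 °C: -358 kJ/kg
liquid 80.7→57.8 °C: -42.136 kJ/kg
Δh = -31.878 + -358 + -42.136 = -432.01 kJ/kg
Q = ṁ·Δh = 2853 kg/h × -432.01 kJ/kg = -1.2325e+06 kJ/h
|Q| = 342.37 kW = 20542 kJ/min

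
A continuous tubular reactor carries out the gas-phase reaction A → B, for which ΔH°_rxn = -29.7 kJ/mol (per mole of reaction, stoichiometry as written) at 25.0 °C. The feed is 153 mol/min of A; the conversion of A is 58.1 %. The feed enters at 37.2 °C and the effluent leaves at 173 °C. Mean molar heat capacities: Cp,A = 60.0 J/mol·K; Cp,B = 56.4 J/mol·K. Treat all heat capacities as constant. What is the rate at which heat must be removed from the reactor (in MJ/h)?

Extent of reaction ξ = 0.581 × 153 = 88.893 mol/min
Reaction term: ξ·ΔH°_rxn = 88.893 × -29.7 = -2640.1 kJ/min
Sensible, feed 37.2→25 °C: -112 kJ/min
Outlet flows (mol/min): A 64.107, B 88.893
Sensible, products 25→173 °C: 1311.3 kJ/min
Q = ΔH = -1440.8 kJ/min = -24.014 kW
Heat removed = 86.45 MJ/h

Q_out = 86.5 MJ/h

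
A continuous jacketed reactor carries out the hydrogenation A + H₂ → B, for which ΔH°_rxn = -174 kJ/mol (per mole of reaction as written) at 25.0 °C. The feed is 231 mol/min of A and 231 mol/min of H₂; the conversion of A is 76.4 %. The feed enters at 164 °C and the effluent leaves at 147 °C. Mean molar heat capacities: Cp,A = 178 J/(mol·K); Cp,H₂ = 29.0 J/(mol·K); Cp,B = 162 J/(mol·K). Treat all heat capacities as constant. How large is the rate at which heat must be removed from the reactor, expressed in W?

Extent of reaction ξ = 0.764 × 231 = 176.48 mol/min
Reaction term: ξ·ΔH°_rxn = 176.48 × -174 = -30708 kJ/min
Sensible, feed 164→25 °C: -6646.6 kJ/min
Outlet flows (mol/min): A 54.516, H₂ 54.516, B 176.48
Sensible, products 25→147 °C: 4864.8 kJ/min
Q = ΔH = -32490 kJ/min = -541.5 kW
Heat removed = 541500 W

Q_out = 542000 W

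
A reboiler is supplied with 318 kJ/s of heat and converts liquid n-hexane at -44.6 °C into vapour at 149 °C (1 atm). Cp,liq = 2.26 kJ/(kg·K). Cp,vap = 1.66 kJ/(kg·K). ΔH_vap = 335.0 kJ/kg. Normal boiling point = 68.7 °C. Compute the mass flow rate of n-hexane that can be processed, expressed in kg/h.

ṁ = 1580 kg/h

Δh = 2.26×(68.7−-44.6) + 335.0 + 1.66×(149−68.7) = 724.36 kJ/kg
Q = 318 kJ/s = 318 kJ/s = 1.1448e+06 kJ/h
ṁ = Q/Δh = 1.1448e+06 / 724.36 = 1580.4 kg/h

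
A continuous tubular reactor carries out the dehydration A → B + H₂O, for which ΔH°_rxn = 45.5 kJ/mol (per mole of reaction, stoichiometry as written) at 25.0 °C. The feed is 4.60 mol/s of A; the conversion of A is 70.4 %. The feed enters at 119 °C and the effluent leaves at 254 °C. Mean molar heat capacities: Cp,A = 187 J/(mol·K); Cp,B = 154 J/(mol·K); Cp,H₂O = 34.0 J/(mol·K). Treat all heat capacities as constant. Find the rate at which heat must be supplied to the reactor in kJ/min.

Q_in = 15900 kJ/min

Extent of reaction ξ = 0.704 × 4.60 = 3.2384 mol/s
Reaction term: ξ·ΔH°_rxn = 3.2384 × 45.5 = 147.35 kJ/s
Sensible, feed 119→25 °C: -80.859 kJ/s
Outlet flows (mol/s): A 1.3616, B 3.2384, H₂O 3.2384
Sensible, products 25→254 °C: 197.73 kJ/s
Q = ΔH = 264.22 kJ/s = 264.22 kW
Heat supplied = 15853 kJ/min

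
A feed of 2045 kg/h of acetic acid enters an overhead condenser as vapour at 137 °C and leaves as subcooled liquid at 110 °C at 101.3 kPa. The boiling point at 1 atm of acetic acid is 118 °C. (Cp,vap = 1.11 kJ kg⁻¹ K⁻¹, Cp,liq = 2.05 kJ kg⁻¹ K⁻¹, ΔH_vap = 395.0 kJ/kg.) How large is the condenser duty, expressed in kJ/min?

vapour 137→118 °C: -21.09 kJ/kg
condensation at 118 °C: -395 kJ/kg
liquid 118→110 °C: -16.4 kJ/kg
Δh = -21.09 + -395 + -16.4 = -432.49 kJ/kg
Q = ṁ·Δh = 2045 kg/h × -432.49 kJ/kg = -884440 kJ/h
|Q| = 245.68 kW = 14741 kJ/min

Q_c = 14700 kJ/min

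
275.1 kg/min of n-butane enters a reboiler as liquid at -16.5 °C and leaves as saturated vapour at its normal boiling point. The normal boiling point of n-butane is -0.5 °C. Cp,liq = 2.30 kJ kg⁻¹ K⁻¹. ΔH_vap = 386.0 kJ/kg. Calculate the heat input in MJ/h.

Q = 6980 MJ/h

liquid -16.5→-0.5 °C: 36.8 kJ/kg
vaporisation at -0.5 °C: 386 kJ/kg
Δh = 36.8 + 386 = 422.8 kJ/kg
Q = ṁ·Δh = 275.1 kg/min × 422.8 kJ/kg = 116310 kJ/min
|Q| = 1938.5 kW = 6978.7 MJ/h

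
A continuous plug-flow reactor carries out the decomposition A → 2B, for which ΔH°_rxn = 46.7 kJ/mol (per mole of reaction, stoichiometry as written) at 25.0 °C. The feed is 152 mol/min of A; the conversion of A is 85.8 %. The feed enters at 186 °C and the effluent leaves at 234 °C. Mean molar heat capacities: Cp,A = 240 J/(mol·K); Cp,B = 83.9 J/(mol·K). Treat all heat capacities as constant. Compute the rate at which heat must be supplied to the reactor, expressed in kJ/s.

Q_in = 97.9 kJ/s

Extent of reaction ξ = 0.858 × 152 = 130.42 mol/min
Reaction term: ξ·ΔH°_rxn = 130.42 × 46.7 = 6090.4 kJ/min
Sensible, feed 186→25 °C: -5873.3 kJ/min
Outlet flows (mol/min): A 21.584, B 260.83
Sensible, products 25→234 °C: 5656.4 kJ/min
Q = ΔH = 5873.5 kJ/min = 97.892 kW
Heat supplied = 97.892 kJ/s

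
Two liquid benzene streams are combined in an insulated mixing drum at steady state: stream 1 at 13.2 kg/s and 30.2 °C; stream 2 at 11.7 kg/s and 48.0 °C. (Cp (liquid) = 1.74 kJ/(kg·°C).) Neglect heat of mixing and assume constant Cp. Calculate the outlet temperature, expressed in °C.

Adiabatic, steady state ⇒ Σ ṁᵢCp,ᵢ(T_out − Tᵢ) = 0
Σ ṁᵢCp,ᵢTᵢ = 13.2×1.74×30.2 + 11.7×1.74×48.0 = 1670.8
Σ ṁᵢCp,ᵢ = 13.2×1.74 + 11.7×1.74 = 43.326
T_out = 1670.8 / 43.326 = 38.564 °C

T_out = 38.6 °C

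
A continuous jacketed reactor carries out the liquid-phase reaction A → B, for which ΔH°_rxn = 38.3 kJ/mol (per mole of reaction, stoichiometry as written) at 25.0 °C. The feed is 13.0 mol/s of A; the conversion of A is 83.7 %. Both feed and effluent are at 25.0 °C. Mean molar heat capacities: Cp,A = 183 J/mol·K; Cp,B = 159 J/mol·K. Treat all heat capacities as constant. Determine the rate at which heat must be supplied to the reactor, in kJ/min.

Extent of reaction ξ = 0.837 × 13.0 = 10.881 mol/s
Reaction term: ξ·ΔH°_rxn = 10.881 × 38.3 = 416.74 kJ/s
Q = ΔH = 416.74 kJ/s = 416.74 kW
Heat supplied = 25005 kJ/min

Q_in = 25000 kJ/min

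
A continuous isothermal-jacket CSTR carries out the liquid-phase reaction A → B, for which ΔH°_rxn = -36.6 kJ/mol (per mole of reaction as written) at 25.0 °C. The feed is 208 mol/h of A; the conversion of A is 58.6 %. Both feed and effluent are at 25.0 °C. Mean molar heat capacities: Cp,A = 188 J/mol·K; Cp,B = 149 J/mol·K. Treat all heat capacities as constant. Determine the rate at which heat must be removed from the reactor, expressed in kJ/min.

Q_out = 74.4 kJ/min

Extent of reaction ξ = 0.586 × 208 = 121.89 mol/h
Reaction term: ξ·ΔH°_rxn = 121.89 × -36.6 = -4461.1 kJ/h
Q = ΔH = -4461.1 kJ/h = -1.2392 kW
Heat removed = 74.352 kJ/min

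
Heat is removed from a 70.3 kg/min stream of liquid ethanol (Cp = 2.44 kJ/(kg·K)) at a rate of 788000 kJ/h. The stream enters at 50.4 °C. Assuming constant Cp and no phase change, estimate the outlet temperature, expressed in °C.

Q = 788000 kJ/h = 13133 kJ/min
ΔT = Q/(ṁ·Cp) = 13133/(70.3×2.44) = 76.565 K
T_out = 50.4 − 76.565 = -26.165 °C

T_out = -26.2 °C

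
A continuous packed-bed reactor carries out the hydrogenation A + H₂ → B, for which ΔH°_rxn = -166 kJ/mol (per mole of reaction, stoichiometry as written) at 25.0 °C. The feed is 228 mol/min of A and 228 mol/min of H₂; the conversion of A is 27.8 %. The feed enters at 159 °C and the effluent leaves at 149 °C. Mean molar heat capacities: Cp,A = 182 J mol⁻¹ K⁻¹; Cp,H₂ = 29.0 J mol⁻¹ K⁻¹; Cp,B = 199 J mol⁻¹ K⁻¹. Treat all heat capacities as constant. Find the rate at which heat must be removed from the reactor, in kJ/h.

Q_out = 666000 kJ/h

Extent of reaction ξ = 0.278 × 228 = 63.384 mol/min
Reaction term: ξ·ΔH°_rxn = 63.384 × -166 = -10522 kJ/min
Sensible, feed 159→25 °C: -6446.5 kJ/min
Outlet flows (mol/min): A 164.62, H₂ 164.62, B 63.384
Sensible, products 25→149 °C: 5871.1 kJ/min
Q = ΔH = -11097 kJ/min = -184.95 kW
Heat removed = 665830 kJ/h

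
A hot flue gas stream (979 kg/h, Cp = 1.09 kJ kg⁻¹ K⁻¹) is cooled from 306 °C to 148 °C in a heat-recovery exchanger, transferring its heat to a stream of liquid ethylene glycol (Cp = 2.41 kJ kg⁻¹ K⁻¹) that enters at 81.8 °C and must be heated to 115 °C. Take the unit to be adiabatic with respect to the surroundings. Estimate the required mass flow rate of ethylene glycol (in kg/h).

ṁ_c = 2110 kg/h

Heat released by hot stream: Q = 979 × 1.09 × (306 − 148) = 168600 kJ/h
Energy balance on cold side (adiabatic exchanger): Q = ṁ_c·Cp_c·(T_c,out − T_c,in)
ṁ_c = 168600 / [2.41 × (115 − 81.8)] = 2107.2 kg/h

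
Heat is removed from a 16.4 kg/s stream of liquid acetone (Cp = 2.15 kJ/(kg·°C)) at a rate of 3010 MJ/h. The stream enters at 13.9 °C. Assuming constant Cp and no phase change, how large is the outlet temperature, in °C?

Q = 3010 MJ/h = 836.11 kJ/s
ΔT = Q/(ṁ·Cp) = 836.11/(16.4×2.15) = 23.713 K
T_out = 13.9 − 23.713 = -9.8127 °C

T_out = -9.81 °C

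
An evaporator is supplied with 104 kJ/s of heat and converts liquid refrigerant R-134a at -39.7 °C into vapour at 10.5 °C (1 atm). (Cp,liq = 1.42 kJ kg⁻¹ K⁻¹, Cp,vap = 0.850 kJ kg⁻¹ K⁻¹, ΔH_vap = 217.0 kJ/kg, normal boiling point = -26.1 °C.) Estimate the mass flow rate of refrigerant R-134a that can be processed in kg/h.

Δh = 1.42×(-26.1−-39.7) + 217.0 + 0.850×(10.5−-26.1) = 267.42 kJ/kg
Q = 104 kJ/s = 104 kJ/s = 374400 kJ/h
ṁ = Q/Δh = 374400 / 267.42 = 1400 kg/h

ṁ = 1400 kg/h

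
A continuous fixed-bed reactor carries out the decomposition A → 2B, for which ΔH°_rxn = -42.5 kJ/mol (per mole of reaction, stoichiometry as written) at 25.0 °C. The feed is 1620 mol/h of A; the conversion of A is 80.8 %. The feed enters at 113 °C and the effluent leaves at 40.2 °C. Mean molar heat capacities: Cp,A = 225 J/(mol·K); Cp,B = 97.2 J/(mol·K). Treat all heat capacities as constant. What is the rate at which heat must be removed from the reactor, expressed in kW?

Extent of reaction ξ = 0.808 × 1620 = 1309 mol/h
Reaction term: ξ·ΔH°_rxn = 1309 × -42.5 = -55631 kJ/h
Sensible, feed 113→25 °C: -32076 kJ/h
Outlet flows (mol/h): A 311.04, B 2617.9
Sensible, products 25→40.2 °C: 4931.6 kJ/h
Q = ΔH = -82775 kJ/h = -22.993 kW
Heat removed = 22.993 kW

Q_out = 23.0 kW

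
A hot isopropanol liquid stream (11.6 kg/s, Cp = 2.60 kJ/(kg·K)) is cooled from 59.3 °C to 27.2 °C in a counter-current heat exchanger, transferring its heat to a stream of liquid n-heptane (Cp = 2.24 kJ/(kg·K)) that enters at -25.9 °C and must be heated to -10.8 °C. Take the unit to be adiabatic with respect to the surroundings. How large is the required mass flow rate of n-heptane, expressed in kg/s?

Heat released by hot stream: Q = 11.6 × 2.60 × (59.3 − 27.2) = 968.14 kJ/s
Energy balance on cold side (adiabatic exchanger): Q = ṁ_c·Cp_c·(T_c,out − T_c,in)
ṁ_c = 968.14 / [2.24 × (-10.8 − -25.9)] = 28.623 kg/s

ṁ_c = 28.6 kg/s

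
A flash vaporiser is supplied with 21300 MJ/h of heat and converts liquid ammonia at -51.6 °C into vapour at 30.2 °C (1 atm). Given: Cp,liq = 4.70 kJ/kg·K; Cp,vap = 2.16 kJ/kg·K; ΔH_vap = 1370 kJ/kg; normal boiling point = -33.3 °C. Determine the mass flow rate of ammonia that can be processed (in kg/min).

ṁ = 223 kg/min

Δh = 4.70×(-33.3−-51.6) + 1370 + 2.16×(30.2−-33.3) = 1593.2 kJ/kg
Q = 21300 MJ/h = 5916.7 kJ/s = 355000 kJ/min
ṁ = Q/Δh = 355000 / 1593.2 = 222.83 kg/min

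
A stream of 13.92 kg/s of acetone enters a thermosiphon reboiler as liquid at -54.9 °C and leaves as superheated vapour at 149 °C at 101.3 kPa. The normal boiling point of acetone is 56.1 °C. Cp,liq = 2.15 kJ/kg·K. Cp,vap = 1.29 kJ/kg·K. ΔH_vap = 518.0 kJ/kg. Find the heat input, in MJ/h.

liquid -54.9→56.1 °C: 238.65 kJ/kg
vaporisation at 56.1 °C: 518 kJ/kg
vapour 56.1→149 °C: 119.84 kJ/kg
Δh = 238.65 + 518 + 119.84 = 876.49 kJ/kg
Q = ṁ·Δh = 13.92 kg/s × 876.49 kJ/kg = 12201 kJ/s
|Q| = 12201 kW = 43923 MJ/h

Q = 43900 MJ/h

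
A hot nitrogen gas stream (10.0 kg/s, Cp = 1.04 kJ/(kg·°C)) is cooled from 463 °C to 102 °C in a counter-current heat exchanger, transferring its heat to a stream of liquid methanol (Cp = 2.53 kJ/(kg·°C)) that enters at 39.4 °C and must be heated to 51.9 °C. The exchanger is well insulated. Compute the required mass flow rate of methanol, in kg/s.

Heat released by hot stream: Q = 10.0 × 1.04 × (463 − 102) = 3754.4 kJ/s
Energy balance on cold side (adiabatic exchanger): Q = ṁ_c·Cp_c·(T_c,out − T_c,in)
ṁ_c = 3754.4 / [2.53 × (51.9 − 39.4)] = 118.72 kg/s

ṁ_c = 119 kg/s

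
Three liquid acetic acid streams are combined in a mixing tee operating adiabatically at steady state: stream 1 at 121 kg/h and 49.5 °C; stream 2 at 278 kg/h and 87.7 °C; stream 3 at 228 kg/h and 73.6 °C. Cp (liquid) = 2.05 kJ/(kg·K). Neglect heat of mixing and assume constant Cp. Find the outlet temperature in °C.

T_out = 75.2 °C

Adiabatic, steady state ⇒ Σ ṁᵢCp,ᵢ(T_out − Tᵢ) = 0
T_out = Σ ṁᵢCp,ᵢTᵢ / Σ ṁᵢCp,ᵢ
      = 96659 / 1285.3 = 75.201 °C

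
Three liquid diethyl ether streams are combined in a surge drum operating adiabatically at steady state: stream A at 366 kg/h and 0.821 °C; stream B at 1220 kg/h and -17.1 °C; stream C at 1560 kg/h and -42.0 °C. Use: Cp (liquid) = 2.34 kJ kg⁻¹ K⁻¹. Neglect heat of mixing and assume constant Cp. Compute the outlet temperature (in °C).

T_out = -27.4 °C

Energy balance with Q = 0: Σ ṁᵢCp,ᵢ(T_out − Tᵢ) = 0
T_out = Σ ṁᵢCp,ᵢTᵢ / Σ ṁᵢCp,ᵢ
      = -201430 / 7361.6 = -27.362 °C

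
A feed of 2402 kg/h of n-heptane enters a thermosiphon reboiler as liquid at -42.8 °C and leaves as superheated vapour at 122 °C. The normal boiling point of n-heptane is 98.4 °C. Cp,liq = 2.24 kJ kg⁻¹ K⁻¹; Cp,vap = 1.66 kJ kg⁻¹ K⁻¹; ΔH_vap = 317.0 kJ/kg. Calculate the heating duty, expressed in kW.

Q = 449 kW

liquid -42.8→98.4 °C: 316.29 kJ/kg
vaporisation at 98.4 °C: 317 kJ/kg
vapour 98.4→122 °C: 39.176 kJ/kg
Δh = 316.29 + 317 + 39.176 = 672.46 kJ/kg
Q = ṁ·Δh = 2402 kg/h × 672.46 kJ/kg = 1.6153e+06 kJ/h
|Q| = 448.68 kW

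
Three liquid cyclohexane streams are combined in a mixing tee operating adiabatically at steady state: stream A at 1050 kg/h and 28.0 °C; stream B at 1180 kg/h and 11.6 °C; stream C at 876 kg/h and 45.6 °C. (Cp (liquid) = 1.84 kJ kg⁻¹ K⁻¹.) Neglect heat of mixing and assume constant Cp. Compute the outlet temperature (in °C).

T_out = 26.7 °C

No heat crosses the boundary, so H_out = H_in.
T_out = Σ ṁᵢCp,ᵢTᵢ / Σ ṁᵢCp,ᵢ
      = 152780 / 5715 = 26.733 °C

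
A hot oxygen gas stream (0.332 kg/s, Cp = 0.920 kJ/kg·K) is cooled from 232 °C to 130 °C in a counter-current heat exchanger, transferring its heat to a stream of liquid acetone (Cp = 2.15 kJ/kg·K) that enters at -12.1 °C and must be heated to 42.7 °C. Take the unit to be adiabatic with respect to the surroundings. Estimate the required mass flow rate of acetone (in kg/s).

ṁ_c = 0.264 kg/s

Heat released by hot stream: Q = 0.332 × 0.920 × (232 − 130) = 31.155 kJ/s
Energy balance on cold side (adiabatic exchanger): Q = ṁ_c·Cp_c·(T_c,out − T_c,in)
ṁ_c = 31.155 / [2.15 × (42.7 − -12.1)] = 0.26443 kg/s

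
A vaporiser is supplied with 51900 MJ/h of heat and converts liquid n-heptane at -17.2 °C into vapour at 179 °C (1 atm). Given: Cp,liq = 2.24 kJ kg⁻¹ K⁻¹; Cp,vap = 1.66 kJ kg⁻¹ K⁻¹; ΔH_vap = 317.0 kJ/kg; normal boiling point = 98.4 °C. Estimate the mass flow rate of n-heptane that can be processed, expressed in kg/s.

Δh = 2.24×(98.4−-17.2) + 317.0 + 1.66×(179−98.4) = 709.74 kJ/kg
Q = 51900 MJ/h = 14417 kJ/s = 14417 kJ/s
ṁ = Q/Δh = 14417 / 709.74 = 20.313 kg/s

ṁ = 20.3 kg/s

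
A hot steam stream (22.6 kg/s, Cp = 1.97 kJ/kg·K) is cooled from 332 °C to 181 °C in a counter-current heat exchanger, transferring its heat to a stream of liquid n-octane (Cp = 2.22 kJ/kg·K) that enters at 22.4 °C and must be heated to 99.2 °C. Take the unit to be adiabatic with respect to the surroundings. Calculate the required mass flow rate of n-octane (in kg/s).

Heat released by hot stream: Q = 22.6 × 1.97 × (332 − 181) = 6722.8 kJ/s
Energy balance on cold side (adiabatic exchanger): Q = ṁ_c·Cp_c·(T_c,out − T_c,in)
ṁ_c = 6722.8 / [2.22 × (99.2 − 22.4)] = 39.431 kg/s

ṁ_c = 39.4 kg/s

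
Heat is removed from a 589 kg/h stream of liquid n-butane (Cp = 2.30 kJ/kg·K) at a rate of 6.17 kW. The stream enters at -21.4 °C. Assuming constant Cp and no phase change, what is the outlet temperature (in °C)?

Q = 6.17 kW = 22212 kJ/h
ΔT = Q/(ṁ·Cp) = 22212/(589×2.30) = 16.396 K
T_out = -21.4 − 16.396 = -37.796 °C

T_out = -37.8 °C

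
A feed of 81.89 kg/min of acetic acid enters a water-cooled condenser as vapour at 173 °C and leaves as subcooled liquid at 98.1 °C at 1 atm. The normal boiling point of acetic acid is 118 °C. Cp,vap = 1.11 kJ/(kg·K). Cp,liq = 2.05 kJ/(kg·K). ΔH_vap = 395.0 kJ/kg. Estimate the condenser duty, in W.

vapour 173→118 °C: -61.05 kJ/kg
condensation at 118 °C: -395 kJ/kg
liquid 118→98.1 °C: -40.795 kJ/kg
Δh = -61.05 + -395 + -40.795 = -496.85 kJ/kg
Q = ṁ·Δh = 81.89 kg/min × -496.85 kJ/kg = -40687 kJ/min
|Q| = 678.11 kW = 678110 W

Q_c = 678000 W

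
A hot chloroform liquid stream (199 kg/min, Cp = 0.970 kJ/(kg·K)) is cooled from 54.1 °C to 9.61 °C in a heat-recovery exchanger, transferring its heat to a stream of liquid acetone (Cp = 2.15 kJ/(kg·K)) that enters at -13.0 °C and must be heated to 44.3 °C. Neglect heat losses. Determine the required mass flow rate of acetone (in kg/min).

ṁ_c = 69.7 kg/min

Heat released by hot stream: Q = 199 × 0.970 × (54.1 − 9.61) = 8587.9 kJ/min
Energy balance on cold side (adiabatic exchanger): Q = ṁ_c·Cp_c·(T_c,out − T_c,in)
ṁ_c = 8587.9 / [2.15 × (44.3 − -13.0)] = 69.71 kg/min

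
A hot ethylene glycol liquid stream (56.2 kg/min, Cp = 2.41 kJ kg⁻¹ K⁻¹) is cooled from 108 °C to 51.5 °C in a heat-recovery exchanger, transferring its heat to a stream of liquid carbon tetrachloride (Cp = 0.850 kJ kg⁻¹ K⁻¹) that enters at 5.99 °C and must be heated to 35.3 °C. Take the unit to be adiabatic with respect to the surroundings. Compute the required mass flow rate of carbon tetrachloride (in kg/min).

Heat released by hot stream: Q = 56.2 × 2.41 × (108 − 51.5) = 7652.5 kJ/min
Energy balance on cold side (adiabatic exchanger): Q = ṁ_c·Cp_c·(T_c,out − T_c,in)
ṁ_c = 7652.5 / [0.850 × (35.3 − 5.99)] = 307.16 kg/min

ṁ_c = 307 kg/min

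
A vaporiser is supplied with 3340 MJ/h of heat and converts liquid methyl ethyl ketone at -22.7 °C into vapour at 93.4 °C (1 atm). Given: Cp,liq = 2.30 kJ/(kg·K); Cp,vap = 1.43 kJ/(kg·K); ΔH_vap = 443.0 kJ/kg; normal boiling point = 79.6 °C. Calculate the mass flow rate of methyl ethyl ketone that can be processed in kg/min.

ṁ = 79.7 kg/min

Δh = 2.30×(79.6−-22.7) + 443.0 + 1.43×(93.4−79.6) = 698.02 kJ/kg
Q = 3340 MJ/h = 927.78 kJ/s = 55667 kJ/min
ṁ = Q/Δh = 55667 / 698.02 = 79.749 kg/min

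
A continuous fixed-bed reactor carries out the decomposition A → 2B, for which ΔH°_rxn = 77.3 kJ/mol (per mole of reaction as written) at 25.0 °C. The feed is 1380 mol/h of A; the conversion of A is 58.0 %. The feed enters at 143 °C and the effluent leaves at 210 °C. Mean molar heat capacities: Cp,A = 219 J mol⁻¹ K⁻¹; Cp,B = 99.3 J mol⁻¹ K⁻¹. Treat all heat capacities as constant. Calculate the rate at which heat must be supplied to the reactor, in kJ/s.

Q_in = 22.0 kJ/s

Extent of reaction ξ = 0.580 × 1380 = 800.4 mol/h
Reaction term: ξ·ΔH°_rxn = 800.4 × 77.3 = 61871 kJ/h
Sensible, feed 143→25 °C: -35662 kJ/h
Outlet flows (mol/h): A 579.6, B 1600.8
Sensible, products 25→210 °C: 52890 kJ/h
Q = ΔH = 79099 kJ/h = 21.972 kW
Heat supplied = 21.972 kJ/s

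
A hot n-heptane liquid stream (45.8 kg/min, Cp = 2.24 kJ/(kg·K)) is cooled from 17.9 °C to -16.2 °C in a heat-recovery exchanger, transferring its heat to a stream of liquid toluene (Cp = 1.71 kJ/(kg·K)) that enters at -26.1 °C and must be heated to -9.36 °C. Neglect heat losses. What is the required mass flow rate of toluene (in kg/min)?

ṁ_c = 122 kg/min

Heat released by hot stream: Q = 45.8 × 2.24 × (17.9 − -16.2) = 3498.4 kJ/min
Energy balance on cold side (adiabatic exchanger): Q = ṁ_c·Cp_c·(T_c,out − T_c,in)
ṁ_c = 3498.4 / [1.71 × (-9.36 − -26.1)] = 122.21 kg/min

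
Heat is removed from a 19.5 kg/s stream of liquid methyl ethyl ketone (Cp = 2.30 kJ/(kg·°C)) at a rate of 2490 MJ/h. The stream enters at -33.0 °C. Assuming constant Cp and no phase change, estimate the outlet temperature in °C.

Q = 2490 MJ/h = 691.67 kJ/s
ΔT = Q/(ṁ·Cp) = 691.67/(19.5×2.30) = 15.422 K
T_out = -33.0 − 15.422 = -48.422 °C

T_out = -48.4 °C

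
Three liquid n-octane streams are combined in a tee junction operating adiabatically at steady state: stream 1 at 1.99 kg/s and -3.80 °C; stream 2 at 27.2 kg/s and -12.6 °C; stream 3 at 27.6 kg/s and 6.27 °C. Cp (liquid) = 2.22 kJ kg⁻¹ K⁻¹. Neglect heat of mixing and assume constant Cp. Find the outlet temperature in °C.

T_out = -3.12 °C

No heat crosses the boundary, so H_out = H_in.
Σ ṁᵢCp,ᵢTᵢ = 1.99×2.22×-3.80 + 27.2×2.22×-12.6 + 27.6×2.22×6.27 = -393.45
Σ ṁᵢCp,ᵢ = 1.99×2.22 + 27.2×2.22 + 27.6×2.22 = 126.07
T_out = -393.45 / 126.07 = -3.1208 °C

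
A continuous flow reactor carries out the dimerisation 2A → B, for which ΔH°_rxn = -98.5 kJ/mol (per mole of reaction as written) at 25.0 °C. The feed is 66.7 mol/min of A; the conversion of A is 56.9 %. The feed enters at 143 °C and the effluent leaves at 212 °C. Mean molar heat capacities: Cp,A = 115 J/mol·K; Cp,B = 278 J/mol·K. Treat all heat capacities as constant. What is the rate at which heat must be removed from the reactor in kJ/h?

Extent of reaction ξ = 0.569 × 66.7 / 2 = 18.976 mol/min
Reaction term: ξ·ΔH°_rxn = 18.976 × -98.5 = -1869.2 kJ/min
Sensible, feed 143→25 °C: -905.12 kJ/min
Outlet flows (mol/min): A 28.748, B 18.976
Sensible, products 25→212 °C: 1604.7 kJ/min
Q = ΔH = -1169.6 kJ/min = -19.493 kW
Heat removed = 70173 kJ/h

Q_out = 70200 kJ/h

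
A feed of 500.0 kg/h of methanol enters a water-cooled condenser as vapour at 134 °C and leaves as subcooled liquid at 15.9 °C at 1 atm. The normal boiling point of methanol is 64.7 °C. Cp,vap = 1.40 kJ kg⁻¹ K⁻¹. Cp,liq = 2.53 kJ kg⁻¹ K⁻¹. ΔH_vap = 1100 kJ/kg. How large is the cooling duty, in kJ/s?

vapour 134→64.7 °C: -97.02 kJ/kg
condensation at 64.7 °C: -1100 kJ/kg
liquid 64.7→15.9 °C: -123.46 kJ/kg
Δh = -97.02 + -1100 + -123.46 = -1320.5 kJ/kg
Q = ṁ·Δh = 500.0 kg/h × -1320.5 kJ/kg = -660240 kJ/h
|Q| = 183.4 kW

Q_c = 183 kJ/s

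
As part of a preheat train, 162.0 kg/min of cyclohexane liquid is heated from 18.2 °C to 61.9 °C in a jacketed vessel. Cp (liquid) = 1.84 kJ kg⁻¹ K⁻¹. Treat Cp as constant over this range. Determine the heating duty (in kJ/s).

Q = 217 kJ/s

Q = ṁ·Cp·ΔT = 162.0 × 1.84 × (61.9 − 18.2) = 13026 kJ/min
Converting: 13026 / 60 s = 217.1 kW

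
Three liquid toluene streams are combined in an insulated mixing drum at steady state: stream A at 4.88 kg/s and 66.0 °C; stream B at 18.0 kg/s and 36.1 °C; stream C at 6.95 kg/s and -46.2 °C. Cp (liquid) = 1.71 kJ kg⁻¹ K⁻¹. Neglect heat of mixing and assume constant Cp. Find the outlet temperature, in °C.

T_out = 21.8 °C

Adiabatic, steady state ⇒ Σ ṁᵢCp,ᵢ(T_out − Tᵢ) = 0
T_out = Σ ṁᵢCp,ᵢTᵢ / Σ ṁᵢCp,ᵢ
      = 1112.9 / 51.009 = 21.817 °C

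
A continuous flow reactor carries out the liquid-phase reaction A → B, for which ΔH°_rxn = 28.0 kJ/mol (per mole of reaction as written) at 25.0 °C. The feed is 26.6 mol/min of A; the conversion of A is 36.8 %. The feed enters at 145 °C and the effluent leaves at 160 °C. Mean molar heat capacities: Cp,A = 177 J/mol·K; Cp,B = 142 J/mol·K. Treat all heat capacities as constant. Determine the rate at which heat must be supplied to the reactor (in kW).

Extent of reaction ξ = 0.368 × 26.6 = 9.7888 mol/min
Reaction term: ξ·ΔH°_rxn = 9.7888 × 28.0 = 274.09 kJ/min
Sensible, feed 145→25 °C: -564.98 kJ/min
Outlet flows (mol/min): A 16.811, B 9.7888
Sensible, products 25→160 °C: 589.35 kJ/min
Q = ΔH = 298.46 kJ/min = 4.9743 kW
Heat supplied = 4.9743 kW

Q_in = 4.97 kW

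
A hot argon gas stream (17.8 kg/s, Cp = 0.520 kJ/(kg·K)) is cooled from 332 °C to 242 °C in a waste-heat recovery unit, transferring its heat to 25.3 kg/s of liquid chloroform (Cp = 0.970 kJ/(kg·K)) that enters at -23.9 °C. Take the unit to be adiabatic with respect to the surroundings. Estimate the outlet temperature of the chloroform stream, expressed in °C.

Heat released by hot stream: Q = 17.8 × 0.520 × (332 − 242) = 833.04 kJ/s
Energy balance on cold side (adiabatic exchanger): Q = ṁ_c·Cp_c·(T_c,out − T_c,in)
T_c,out = -23.9 + 833.04/(25.3 × 0.970) = 10.045 °C

T_c,out = 10.0 °C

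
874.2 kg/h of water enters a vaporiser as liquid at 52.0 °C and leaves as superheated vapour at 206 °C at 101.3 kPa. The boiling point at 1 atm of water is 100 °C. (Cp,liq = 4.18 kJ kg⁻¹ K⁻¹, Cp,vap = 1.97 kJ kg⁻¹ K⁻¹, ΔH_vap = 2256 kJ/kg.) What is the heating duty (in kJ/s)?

Q = 647 kJ/s

liquid 52.0→100 °C: 200.64 kJ/kg
vaporisation at 100 °C: 2256 kJ/kg
vapour 100→206 °C: 208.82 kJ/kg
Δh = 200.64 + 2256 + 208.82 = 2665.5 kJ/kg
Q = ṁ·Δh = 874.2 kg/h × 2665.5 kJ/kg = 2.3301e+06 kJ/h
|Q| = 647.26 kW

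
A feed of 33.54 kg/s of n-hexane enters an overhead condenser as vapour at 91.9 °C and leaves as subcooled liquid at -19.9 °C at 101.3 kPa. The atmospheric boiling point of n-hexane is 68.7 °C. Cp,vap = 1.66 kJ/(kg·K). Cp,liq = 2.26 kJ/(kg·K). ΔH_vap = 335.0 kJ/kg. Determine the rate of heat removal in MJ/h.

Q_c = 69300 MJ/h

vapour 91.9→68.7 °C: -38.512 kJ/kg
condensation at 68.7 °C: -335 kJ/kg
liquid 68.7→-19.9 °C: -200.24 kJ/kg
Δh = -38.512 + -335 + -200.24 = -573.75 kJ/kg
Q = ṁ·Δh = 33.54 kg/s × -573.75 kJ/kg = -19244 kJ/s
|Q| = 19244 kW = 69277 MJ/h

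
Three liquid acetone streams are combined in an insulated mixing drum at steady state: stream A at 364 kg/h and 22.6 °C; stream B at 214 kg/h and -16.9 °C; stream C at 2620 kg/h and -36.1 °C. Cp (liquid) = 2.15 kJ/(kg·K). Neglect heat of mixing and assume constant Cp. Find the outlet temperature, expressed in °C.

T_out = -28.1 °C

Adiabatic, steady state ⇒ Σ ṁᵢCp,ᵢ(T_out − Tᵢ) = 0
T_out = Σ ṁᵢCp,ᵢTᵢ / Σ ṁᵢCp,ᵢ
      = -193440 / 6875.7 = -28.134 °C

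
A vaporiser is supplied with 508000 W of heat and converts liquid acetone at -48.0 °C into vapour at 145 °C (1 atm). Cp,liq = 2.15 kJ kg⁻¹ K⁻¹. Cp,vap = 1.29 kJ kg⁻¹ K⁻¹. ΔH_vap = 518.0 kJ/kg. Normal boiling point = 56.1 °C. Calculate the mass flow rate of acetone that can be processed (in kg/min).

ṁ = 35.6 kg/min

Δh = 2.15×(56.1−-48.0) + 518.0 + 1.29×(145−56.1) = 856.5 kJ/kg
Q = 508000 W = 508 kJ/s = 30480 kJ/min
ṁ = Q/Δh = 30480 / 856.5 = 35.587 kg/min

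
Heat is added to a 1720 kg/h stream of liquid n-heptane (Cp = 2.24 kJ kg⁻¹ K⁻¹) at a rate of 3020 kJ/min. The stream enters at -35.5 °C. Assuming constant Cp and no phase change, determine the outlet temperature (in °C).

T_out = 11.5 °C

Q = 3020 kJ/min = 181200 kJ/h
ΔT = Q/(ṁ·Cp) = 181200/(1720×2.24) = 47.031 K
T_out = -35.5 + 47.031 = 11.531 °C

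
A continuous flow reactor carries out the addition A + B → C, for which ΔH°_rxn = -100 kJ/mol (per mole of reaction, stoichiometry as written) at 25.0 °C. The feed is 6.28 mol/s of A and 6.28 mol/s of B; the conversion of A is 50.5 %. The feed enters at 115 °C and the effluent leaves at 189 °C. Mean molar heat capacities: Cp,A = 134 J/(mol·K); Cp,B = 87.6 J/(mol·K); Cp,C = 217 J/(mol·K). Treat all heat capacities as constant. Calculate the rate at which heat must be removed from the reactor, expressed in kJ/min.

Extent of reaction ξ = 0.505 × 6.28 = 3.1714 mol/s
Reaction term: ξ·ΔH°_rxn = 3.1714 × -100 = -317.14 kJ/s
Sensible, feed 115→25 °C: -125.25 kJ/s
Outlet flows (mol/s): A 3.1086, B 3.1086, C 3.1714
Sensible, products 25→189 °C: 225.84 kJ/s
Q = ΔH = -216.55 kJ/s = -216.55 kW
Heat removed = 12993 kJ/min

Q_out = 13000 kJ/min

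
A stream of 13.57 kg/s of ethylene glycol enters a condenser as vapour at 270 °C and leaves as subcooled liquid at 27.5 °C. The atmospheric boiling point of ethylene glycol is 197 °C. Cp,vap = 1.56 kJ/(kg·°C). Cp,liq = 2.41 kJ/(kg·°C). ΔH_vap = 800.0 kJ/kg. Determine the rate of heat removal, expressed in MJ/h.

vapour 270→197 °C: -113.88 kJ/kg
condensation at 197 °C: -800 kJ/kg
liquid 197→27.5 °C: -408.5 kJ/kg
Δh = -113.88 + -800 + -408.5 = -1322.4 kJ/kg
Q = ṁ·Δh = 13.57 kg/s × -1322.4 kJ/kg = -17945 kJ/s
|Q| = 17945 kW = 64601 MJ/h

Q_c = 64600 MJ/h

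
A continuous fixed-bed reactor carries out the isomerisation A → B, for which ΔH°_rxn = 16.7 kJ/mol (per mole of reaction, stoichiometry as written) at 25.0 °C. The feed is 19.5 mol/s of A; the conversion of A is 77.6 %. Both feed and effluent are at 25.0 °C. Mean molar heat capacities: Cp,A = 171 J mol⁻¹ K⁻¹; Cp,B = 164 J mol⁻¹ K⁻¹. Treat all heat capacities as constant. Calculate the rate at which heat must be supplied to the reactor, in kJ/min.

Extent of reaction ξ = 0.776 × 19.5 = 15.132 mol/s
Reaction term: ξ·ΔH°_rxn = 15.132 × 16.7 = 252.7 kJ/s
Q = ΔH = 252.7 kJ/s = 252.7 kW
Heat supplied = 15162 kJ/min

Q_in = 15200 kJ/min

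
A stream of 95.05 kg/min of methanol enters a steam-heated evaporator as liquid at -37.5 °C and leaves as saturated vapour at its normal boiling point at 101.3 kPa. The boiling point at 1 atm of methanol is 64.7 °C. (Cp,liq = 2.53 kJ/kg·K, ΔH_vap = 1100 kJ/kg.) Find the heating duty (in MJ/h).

liquid -37.5→64.7 °C: 258.57 kJ/kg
vaporisation at 64.7 °C: 1100 kJ/kg
Δh = 258.57 + 1100 = 1358.6 kJ/kg
Q = ṁ·Δh = 95.05 kg/min × 1358.6 kJ/kg = 129130 kJ/min
|Q| = 2152.2 kW = 7747.9 MJ/h

Q = 7750 MJ/h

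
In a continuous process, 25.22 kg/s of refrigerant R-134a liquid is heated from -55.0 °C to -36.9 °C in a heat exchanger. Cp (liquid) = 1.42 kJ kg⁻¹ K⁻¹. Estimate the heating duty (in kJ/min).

Q = ṁ·Cp·ΔT = 25.22 × 1.42 × (-36.9 − -55.0) = 648.2 kJ/s
Heating duty = 38892 kJ/min

Q = 38900 kJ/min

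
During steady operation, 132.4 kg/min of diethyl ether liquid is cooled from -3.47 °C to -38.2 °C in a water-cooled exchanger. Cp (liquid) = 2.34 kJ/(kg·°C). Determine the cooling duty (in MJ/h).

Q_c = 646 MJ/h

Q = ṁ·Cp·ΔT = 132.4 × 2.34 × (-38.2 − -3.47) = -10760 kJ/min
Converting: 10760 / 60 s = 179.33 kW
Cooling duty = 645.59 MJ/h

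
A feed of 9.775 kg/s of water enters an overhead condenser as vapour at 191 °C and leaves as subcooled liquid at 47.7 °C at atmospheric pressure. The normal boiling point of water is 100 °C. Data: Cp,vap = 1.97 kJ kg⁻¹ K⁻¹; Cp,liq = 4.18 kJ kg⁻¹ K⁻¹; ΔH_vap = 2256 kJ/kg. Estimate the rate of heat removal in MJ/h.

Q_c = 93400 MJ/h

vapour 191→100 °C: -179.27 kJ/kg
condensation at 100 °C: -2256 kJ/kg
liquid 100→47.7 °C: -218.61 kJ/kg
Δh = -179.27 + -2256 + -218.61 = -2653.9 kJ/kg
Q = ṁ·Δh = 9.775 kg/s × -2653.9 kJ/kg = -25942 kJ/s
|Q| = 25942 kW = 93390 MJ/h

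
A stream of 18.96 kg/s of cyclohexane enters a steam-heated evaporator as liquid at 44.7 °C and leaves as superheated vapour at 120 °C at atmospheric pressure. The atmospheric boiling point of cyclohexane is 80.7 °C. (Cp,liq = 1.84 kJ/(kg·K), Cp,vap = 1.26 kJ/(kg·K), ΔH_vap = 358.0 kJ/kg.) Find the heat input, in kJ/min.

liquid 44.7→80.7 °C: 66.24 kJ/kg
vaporisation at 80.7 °C: 358 kJ/kg
vapour 80.7→120 °C: 49.518 kJ/kg
Δh = 66.24 + 358 + 49.518 = 473.76 kJ/kg
Q = ṁ·Δh = 18.96 kg/s × 473.76 kJ/kg = 8982.5 kJ/s
|Q| = 8982.5 kW = 538950 kJ/min

Q = 539000 kJ/min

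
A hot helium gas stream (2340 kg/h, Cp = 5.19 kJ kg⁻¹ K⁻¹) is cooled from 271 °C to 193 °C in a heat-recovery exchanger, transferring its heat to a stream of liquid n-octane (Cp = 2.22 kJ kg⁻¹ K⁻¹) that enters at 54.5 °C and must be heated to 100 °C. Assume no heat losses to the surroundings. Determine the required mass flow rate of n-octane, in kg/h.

Heat released by hot stream: Q = 2340 × 5.19 × (271 − 193) = 947280 kJ/h
Energy balance on cold side (adiabatic exchanger): Q = ṁ_c·Cp_c·(T_c,out − T_c,in)
ṁ_c = 947280 / [2.22 × (100 − 54.5)] = 9378.1 kg/h

ṁ_c = 9380 kg/h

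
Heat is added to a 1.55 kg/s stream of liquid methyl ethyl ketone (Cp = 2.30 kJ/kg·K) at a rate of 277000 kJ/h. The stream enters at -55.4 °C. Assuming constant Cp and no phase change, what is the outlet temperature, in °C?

Q = 277000 kJ/h = 76.944 kJ/s
ΔT = Q/(ṁ·Cp) = 76.944/(1.55×2.30) = 21.583 K
T_out = -55.4 + 21.583 = -33.817 °C

T_out = -33.8 °C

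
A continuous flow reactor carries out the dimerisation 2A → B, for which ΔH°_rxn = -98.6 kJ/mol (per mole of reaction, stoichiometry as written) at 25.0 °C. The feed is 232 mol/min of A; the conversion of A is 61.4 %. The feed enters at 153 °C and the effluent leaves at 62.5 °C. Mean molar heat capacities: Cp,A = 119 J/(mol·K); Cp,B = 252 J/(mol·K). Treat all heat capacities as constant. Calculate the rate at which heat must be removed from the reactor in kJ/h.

Q_out = 569000 kJ/h

Extent of reaction ξ = 0.614 × 232 / 2 = 71.224 mol/min
Reaction term: ξ·ΔH°_rxn = 71.224 × -98.6 = -7022.7 kJ/min
Sensible, feed 153→25 °C: -3533.8 kJ/min
Outlet flows (mol/min): A 89.552, B 71.224
Sensible, products 25→62.5 °C: 1072.7 kJ/min
Q = ΔH = -9483.8 kJ/min = -158.06 kW
Heat removed = 569030 kJ/h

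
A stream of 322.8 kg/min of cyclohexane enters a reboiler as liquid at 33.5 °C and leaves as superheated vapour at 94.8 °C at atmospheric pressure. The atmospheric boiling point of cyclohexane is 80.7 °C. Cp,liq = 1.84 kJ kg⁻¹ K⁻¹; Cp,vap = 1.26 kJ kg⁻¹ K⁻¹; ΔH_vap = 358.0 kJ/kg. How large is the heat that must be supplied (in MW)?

liquid 33.5→80.7 °C: 86.848 kJ/kg
vaporisation at 80.7 °C: 358 kJ/kg
vapour 80.7→94.8 °C: 17.766 kJ/kg
Δh = 86.848 + 358 + 17.766 = 462.61 kJ/kg
Q = ṁ·Δh = 322.8 kg/min × 462.61 kJ/kg = 149330 kJ/min
|Q| = 2488.9 kW = 2.4889 MW

Q = 2.49 MW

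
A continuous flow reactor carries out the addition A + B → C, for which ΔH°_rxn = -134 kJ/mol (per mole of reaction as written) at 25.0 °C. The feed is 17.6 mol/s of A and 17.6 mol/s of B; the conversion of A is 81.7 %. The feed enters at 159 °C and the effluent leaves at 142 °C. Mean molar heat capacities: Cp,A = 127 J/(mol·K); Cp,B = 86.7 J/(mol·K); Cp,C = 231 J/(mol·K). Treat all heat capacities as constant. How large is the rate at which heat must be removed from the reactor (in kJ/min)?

Q_out = 118000 kJ/min

Extent of reaction ξ = 0.817 × 17.6 = 14.379 mol/s
Reaction term: ξ·ΔH°_rxn = 14.379 × -134 = -1926.8 kJ/s
Sensible, feed 159→25 °C: -503.99 kJ/s
Outlet flows (mol/s): A 3.2208, B 3.2208, C 14.379
Sensible, products 25→142 °C: 469.16 kJ/s
Q = ΔH = -1961.6 kJ/s = -1961.6 kW
Heat removed = 117700 kJ/min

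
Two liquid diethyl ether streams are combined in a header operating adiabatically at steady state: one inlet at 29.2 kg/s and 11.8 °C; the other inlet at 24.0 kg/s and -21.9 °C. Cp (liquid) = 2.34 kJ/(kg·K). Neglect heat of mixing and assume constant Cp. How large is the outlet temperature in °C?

No heat crosses the boundary, so H_out = H_in.
Σ ṁᵢCp,ᵢTᵢ = 29.2×2.34×11.8 + 24.0×2.34×-21.9 = -423.63
Σ ṁᵢCp,ᵢ = 29.2×2.34 + 24.0×2.34 = 124.49
T_out = -423.63 / 124.49 = -3.403 °C

T_out = -3.40 °C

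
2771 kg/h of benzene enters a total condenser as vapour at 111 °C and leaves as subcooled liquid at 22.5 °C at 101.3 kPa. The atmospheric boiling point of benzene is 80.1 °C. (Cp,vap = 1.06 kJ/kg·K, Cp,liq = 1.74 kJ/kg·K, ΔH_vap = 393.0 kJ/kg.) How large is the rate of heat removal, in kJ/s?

vapour 111→80.1 °C: -32.754 kJ/kg
condensation at 80.1 °C: -393 kJ/kg
liquid 80.1→22.5 °C: -100.22 kJ/kg
Δh = -32.754 + -393 + -100.22 = -525.98 kJ/kg
Q = ṁ·Δh = 2771 kg/h × -525.98 kJ/kg = -1.4575e+06 kJ/h
|Q| = 404.86 kW

Q_c = 405 kJ/s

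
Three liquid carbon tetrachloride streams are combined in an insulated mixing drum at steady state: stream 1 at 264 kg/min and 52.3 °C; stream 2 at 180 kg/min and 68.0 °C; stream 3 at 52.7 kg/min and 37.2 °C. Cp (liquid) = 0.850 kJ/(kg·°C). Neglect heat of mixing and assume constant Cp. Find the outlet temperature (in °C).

Adiabatic, steady state ⇒ Σ ṁᵢCp,ᵢ(T_out − Tᵢ) = 0
T_out = Σ ṁᵢCp,ᵢTᵢ / Σ ṁᵢCp,ᵢ
      = 23806 / 422.19 = 56.387 °C

T_out = 56.4 °C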